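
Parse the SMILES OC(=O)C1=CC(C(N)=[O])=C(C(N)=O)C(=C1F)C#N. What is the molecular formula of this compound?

Walk through each heavy atom and fill implicit hydrogens from standard valence (C 4, N 3, O 2, S 2, halogen 1):
  atom 1: O, bond orders sum to 1 (valence 2) → 1 H
  atom 2: C, bond orders sum to 4 (valence 4) → 0 H
  atom 3: O, bond orders sum to 2 (valence 2) → 0 H
  atom 4: C, bond orders sum to 4 (valence 4) → 0 H
  atom 5: C, bond orders sum to 3 (valence 4) → 1 H
  atom 6: C, bond orders sum to 4 (valence 4) → 0 H
  atom 7: C, bond orders sum to 4 (valence 4) → 0 H
  atom 8: N, bond orders sum to 1 (valence 3) → 2 H
  atom 9: O with explicit H count 0
  atom 10: C, bond orders sum to 4 (valence 4) → 0 H
  atom 11: C, bond orders sum to 4 (valence 4) → 0 H
  atom 12: N, bond orders sum to 1 (valence 3) → 2 H
  atom 13: O, bond orders sum to 2 (valence 2) → 0 H
  atom 14: C, bond orders sum to 4 (valence 4) → 0 H
  atom 15: C, bond orders sum to 4 (valence 4) → 0 H
  atom 16: F (halogen, monovalent) → 0 H
  atom 17: C, bond orders sum to 4 (valence 4) → 0 H
  atom 18: N, bond orders sum to 3 (valence 3) → 0 H
Totals → C:10, H:6, F:1, N:3, O:4.
In Hill order: C10H6FN3O4.

C10H6FN3O4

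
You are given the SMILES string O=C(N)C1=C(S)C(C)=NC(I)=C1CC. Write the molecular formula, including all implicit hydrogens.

Walk through each heavy atom and fill implicit hydrogens from standard valence (C 4, N 3, O 2, S 2, halogen 1):
  atom 1: O, bond orders sum to 2 (valence 2) → 0 H
  atom 2: C, bond orders sum to 4 (valence 4) → 0 H
  atom 3: N, bond orders sum to 1 (valence 3) → 2 H
  atom 4: C, bond orders sum to 4 (valence 4) → 0 H
  atom 5: C, bond orders sum to 4 (valence 4) → 0 H
  atom 6: S, bond orders sum to 1 (valence 2) → 1 H
  atom 7: C, bond orders sum to 4 (valence 4) → 0 H
  atom 8: C, bond orders sum to 1 (valence 4) → 3 H
  atom 9: N, bond orders sum to 3 (valence 3) → 0 H
  atom 10: C, bond orders sum to 4 (valence 4) → 0 H
  atom 11: I (halogen, monovalent) → 0 H
  atom 12: C, bond orders sum to 4 (valence 4) → 0 H
  atom 13: C, bond orders sum to 2 (valence 4) → 2 H
  atom 14: C, bond orders sum to 1 (valence 4) → 3 H
Totals → C:9, H:11, I:1, N:2, O:1, S:1.

C9H11IN2OS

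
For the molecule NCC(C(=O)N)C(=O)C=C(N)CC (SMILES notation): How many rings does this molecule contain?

In SMILES, each pair of matching ring-closure digits denotes one ring-closing bond; the number of such bonds equals the number of independent rings.
Ring-closure bonds here: 0.

0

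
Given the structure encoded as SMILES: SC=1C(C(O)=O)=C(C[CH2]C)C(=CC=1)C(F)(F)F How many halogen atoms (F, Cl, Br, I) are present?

3

Halogen atoms appear at heavy-atom positions 15, 16, 17 (3×F).
Other groups present: 1 carboxylic acid, 1 thiol.
Halogen count: 3.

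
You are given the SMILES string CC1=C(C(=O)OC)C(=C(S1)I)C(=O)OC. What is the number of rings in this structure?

In SMILES, each pair of matching ring-closure digits denotes one ring-closing bond; the number of such bonds equals the number of independent rings.
Ring-closure bonds here: 1.

1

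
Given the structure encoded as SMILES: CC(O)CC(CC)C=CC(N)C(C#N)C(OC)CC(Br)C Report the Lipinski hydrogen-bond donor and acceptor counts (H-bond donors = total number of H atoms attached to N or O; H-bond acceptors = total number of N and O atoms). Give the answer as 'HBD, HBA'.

3, 4

Donors: find every N or O and count the H atoms it carries.
  atom 3 (O): bond orders sum to 1 → 1 H
  atom 11 (N): bond orders sum to 1 → 2 H
  atom 14 (N): bond orders sum to 3 → 0 H
  atom 16 (O): bond orders sum to 2 → 0 H
Lipinski HBD = 3.
Acceptors: N atoms = 2, O atoms = 2 → HBA = 4.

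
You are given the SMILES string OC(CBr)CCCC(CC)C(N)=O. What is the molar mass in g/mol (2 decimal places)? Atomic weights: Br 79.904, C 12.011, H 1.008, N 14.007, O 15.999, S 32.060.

252.15 g/mol

First, the molecular formula is C9H18BrNO2 (counting implicit H from valence).
  Br: 1 × 79.904 = 79.904
  C: 9 × 12.011 = 108.099
  H: 18 × 1.008 = 18.144
  N: 1 × 14.007 = 14.007
  O: 2 × 15.999 = 31.998
Sum: 1×79.904 + 9×12.011 + 18×1.008 + 1×14.007 + 2×15.999 = 252.152 → 252.15 g/mol.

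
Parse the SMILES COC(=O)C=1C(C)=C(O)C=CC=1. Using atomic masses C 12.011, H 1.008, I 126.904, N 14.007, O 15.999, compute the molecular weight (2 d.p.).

166.18 g/mol

First, the molecular formula is C9H10O3 (counting implicit H from valence).
  C: 9 × 12.011 = 108.099
  H: 10 × 1.008 = 10.080
  O: 3 × 15.999 = 47.997
Sum: 9×12.011 + 10×1.008 + 3×15.999 = 166.176 → 166.18 g/mol.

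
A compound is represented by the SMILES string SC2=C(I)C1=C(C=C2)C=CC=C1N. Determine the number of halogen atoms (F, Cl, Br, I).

1

Halogen atoms appear at heavy-atom position 4 (1×I).
Other groups present: 1 primary amine, 1 thiol.
Halogen count: 1.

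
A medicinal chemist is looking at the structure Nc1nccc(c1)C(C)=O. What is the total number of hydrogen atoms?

8

Walk through each heavy atom and fill implicit hydrogens from standard valence (C 4, N 3, O 2, S 2, halogen 1); for lowercase aromatic atoms, an aromatic c carries 1 H when it has two neighbours and 0 H with three, and aromatic n carries 0 H:
  atom 1: N, bond orders sum to 1 (valence 3) → 2 H
  atom 2: aromatic c, 3 neighbours → 0 H
  atom 3: aromatic n, 2 neighbours → 0 H
  atom 4: aromatic c, 2 neighbours → 1 H
  atom 5: aromatic c, 2 neighbours → 1 H
  atom 6: aromatic c, 3 neighbours → 0 H
  atom 7: aromatic c, 2 neighbours → 1 H
  atom 8: C, bond orders sum to 4 (valence 4) → 0 H
  atom 9: C, bond orders sum to 1 (valence 4) → 3 H
  atom 10: O, bond orders sum to 2 (valence 2) → 0 H
Total hydrogens: 8.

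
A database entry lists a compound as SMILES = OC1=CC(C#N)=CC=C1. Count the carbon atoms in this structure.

Count every carbon token in the SMILES (each C, including those in ring-closure positions and inside branches).
Carbon count: 7.

7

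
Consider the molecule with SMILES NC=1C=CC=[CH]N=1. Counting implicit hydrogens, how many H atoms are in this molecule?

6

Walk through each heavy atom and fill implicit hydrogens from standard valence (C 4, N 3, O 2, S 2, halogen 1):
  atom 1: N, bond orders sum to 1 (valence 3) → 2 H
  atom 2: C, bond orders sum to 4 (valence 4) → 0 H
  atom 3: C, bond orders sum to 3 (valence 4) → 1 H
  atom 4: C, bond orders sum to 3 (valence 4) → 1 H
  atom 5: C, bond orders sum to 3 (valence 4) → 1 H
  atom 6: C with explicit H count 1
  atom 7: N, bond orders sum to 3 (valence 3) → 0 H
Total hydrogens: 6.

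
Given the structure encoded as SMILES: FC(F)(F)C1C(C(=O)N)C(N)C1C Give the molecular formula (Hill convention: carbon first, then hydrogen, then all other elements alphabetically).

Walk through each heavy atom and fill implicit hydrogens from standard valence (C 4, N 3, O 2, S 2, halogen 1):
  atom 1: F (halogen, monovalent) → 0 H
  atom 2: C, bond orders sum to 4 (valence 4) → 0 H
  atom 3: F (halogen, monovalent) → 0 H
  atom 4: F (halogen, monovalent) → 0 H
  atom 5: C, bond orders sum to 3 (valence 4) → 1 H
  atom 6: C, bond orders sum to 3 (valence 4) → 1 H
  atom 7: C, bond orders sum to 4 (valence 4) → 0 H
  atom 8: O, bond orders sum to 2 (valence 2) → 0 H
  atom 9: N, bond orders sum to 1 (valence 3) → 2 H
  atom 10: C, bond orders sum to 3 (valence 4) → 1 H
  atom 11: N, bond orders sum to 1 (valence 3) → 2 H
  atom 12: C, bond orders sum to 3 (valence 4) → 1 H
  atom 13: C, bond orders sum to 1 (valence 4) → 3 H
Totals → C:7, H:11, F:3, N:2, O:1.

C7H11F3N2O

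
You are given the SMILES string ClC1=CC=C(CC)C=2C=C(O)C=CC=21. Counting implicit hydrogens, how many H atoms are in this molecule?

11

Walk through each heavy atom and fill implicit hydrogens from standard valence (C 4, N 3, O 2, S 2, halogen 1):
  atom 1: Cl (halogen, monovalent) → 0 H
  atom 2: C, bond orders sum to 4 (valence 4) → 0 H
  atom 3: C, bond orders sum to 3 (valence 4) → 1 H
  atom 4: C, bond orders sum to 3 (valence 4) → 1 H
  atom 5: C, bond orders sum to 4 (valence 4) → 0 H
  atom 6: C, bond orders sum to 2 (valence 4) → 2 H
  atom 7: C, bond orders sum to 1 (valence 4) → 3 H
  atom 8: C, bond orders sum to 4 (valence 4) → 0 H
  atom 9: C, bond orders sum to 3 (valence 4) → 1 H
  atom 10: C, bond orders sum to 4 (valence 4) → 0 H
  atom 11: O, bond orders sum to 1 (valence 2) → 1 H
  atom 12: C, bond orders sum to 3 (valence 4) → 1 H
  atom 13: C, bond orders sum to 3 (valence 4) → 1 H
  atom 14: C, bond orders sum to 4 (valence 4) → 0 H
Total hydrogens: 11.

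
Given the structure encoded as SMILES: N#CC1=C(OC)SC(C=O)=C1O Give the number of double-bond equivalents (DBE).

Degree of unsaturation = (number of rings) + (number of π bonds).
Ring closures in the SMILES: 1.
π bonds: 3 double bonds (each 1 DoU), 1 triple bond (each 2 DoU) → 5 DoU from unsaturation.
Total DoU = 1 + 5 = 6.

6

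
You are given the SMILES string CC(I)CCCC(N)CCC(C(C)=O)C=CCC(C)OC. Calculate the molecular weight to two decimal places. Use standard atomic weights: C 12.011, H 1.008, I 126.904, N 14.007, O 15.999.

First, the molecular formula is C17H32INO2 (counting implicit H from valence).
  C: 17 × 12.011 = 204.187
  H: 32 × 1.008 = 32.256
  I: 1 × 126.904 = 126.904
  N: 1 × 14.007 = 14.007
  O: 2 × 15.999 = 31.998
Sum: 17×12.011 + 32×1.008 + 1×126.904 + 1×14.007 + 2×15.999 = 409.352 → 409.35 g/mol.

409.35 g/mol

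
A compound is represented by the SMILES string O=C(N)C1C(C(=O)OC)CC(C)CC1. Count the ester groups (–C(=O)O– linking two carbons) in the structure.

The ester motif appears at heavy-atom position 6 in the SMILES.
Other groups present: 1 amide.
Ester count: 1.

1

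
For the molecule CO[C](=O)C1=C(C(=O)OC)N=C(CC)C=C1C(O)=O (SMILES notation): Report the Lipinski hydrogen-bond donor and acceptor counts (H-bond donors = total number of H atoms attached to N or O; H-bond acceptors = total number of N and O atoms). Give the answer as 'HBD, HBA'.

1, 7

Donors: find every N or O and count the H atoms it carries.
  atom 2 (O): bond orders sum to 2 → 0 H
  atom 4 (O): bond orders sum to 2 → 0 H
  atom 8 (O): bond orders sum to 2 → 0 H
  atom 9 (O): bond orders sum to 2 → 0 H
  atom 11 (N): bond orders sum to 3 → 0 H
  atom 18 (O): bond orders sum to 1 → 1 H
  atom 19 (O): bond orders sum to 2 → 0 H
Lipinski HBD = 1.
Acceptors: N atoms = 1, O atoms = 6 → HBA = 7.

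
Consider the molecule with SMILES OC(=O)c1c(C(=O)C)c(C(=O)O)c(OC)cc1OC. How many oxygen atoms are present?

Scan the SMILES for O atoms (remember two-letter symbols like Cl and Br are single atoms).
Oxygen count: 7.

7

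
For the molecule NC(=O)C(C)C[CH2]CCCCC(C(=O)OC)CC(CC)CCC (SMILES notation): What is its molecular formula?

Walk through each heavy atom and fill implicit hydrogens from standard valence (C 4, N 3, O 2, S 2, halogen 1):
  atom 1: N, bond orders sum to 1 (valence 3) → 2 H
  atom 2: C, bond orders sum to 4 (valence 4) → 0 H
  atom 3: O, bond orders sum to 2 (valence 2) → 0 H
  atom 4: C, bond orders sum to 3 (valence 4) → 1 H
  atom 5: C, bond orders sum to 1 (valence 4) → 3 H
  atom 6: C, bond orders sum to 2 (valence 4) → 2 H
  atom 7: C with explicit H count 2
  atom 8: C, bond orders sum to 2 (valence 4) → 2 H
  atom 9: C, bond orders sum to 2 (valence 4) → 2 H
  atom 10: C, bond orders sum to 2 (valence 4) → 2 H
  atom 11: C, bond orders sum to 2 (valence 4) → 2 H
  atom 12: C, bond orders sum to 3 (valence 4) → 1 H
  atom 13: C, bond orders sum to 4 (valence 4) → 0 H
  atom 14: O, bond orders sum to 2 (valence 2) → 0 H
  atom 15: O, bond orders sum to 2 (valence 2) → 0 H
  atom 16: C, bond orders sum to 1 (valence 4) → 3 H
  atom 17: C, bond orders sum to 2 (valence 4) → 2 H
  atom 18: C, bond orders sum to 3 (valence 4) → 1 H
  atom 19: C, bond orders sum to 2 (valence 4) → 2 H
  atom 20: C, bond orders sum to 1 (valence 4) → 3 H
  atom 21: C, bond orders sum to 2 (valence 4) → 2 H
  atom 22: C, bond orders sum to 2 (valence 4) → 2 H
  atom 23: C, bond orders sum to 1 (valence 4) → 3 H
Totals → C:19, H:37, N:1, O:3.

C19H37NO3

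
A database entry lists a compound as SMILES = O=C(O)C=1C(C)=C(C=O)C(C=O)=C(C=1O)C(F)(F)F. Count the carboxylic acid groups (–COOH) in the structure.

The carboxylic acid motif appears at heavy-atom position 2 in the SMILES.
Other groups present: 2 aldehyde, 1 hydroxyl.
Carboxylic acid count: 1.

1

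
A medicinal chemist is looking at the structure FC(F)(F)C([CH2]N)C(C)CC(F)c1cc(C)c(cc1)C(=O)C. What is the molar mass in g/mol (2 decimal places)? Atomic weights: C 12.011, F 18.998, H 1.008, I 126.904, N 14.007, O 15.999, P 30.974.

First, the molecular formula is C16H21F4NO (counting implicit H from valence).
  C: 16 × 12.011 = 192.176
  F: 4 × 18.998 = 75.992
  H: 21 × 1.008 = 21.168
  N: 1 × 14.007 = 14.007
  O: 1 × 15.999 = 15.999
Sum: 16×12.011 + 4×18.998 + 21×1.008 + 1×14.007 + 1×15.999 = 319.342 → 319.34 g/mol.

319.34 g/mol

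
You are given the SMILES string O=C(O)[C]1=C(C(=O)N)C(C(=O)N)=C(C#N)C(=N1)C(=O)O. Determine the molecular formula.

C10H6N4O6

Walk through each heavy atom and fill implicit hydrogens from standard valence (C 4, N 3, O 2, S 2, halogen 1):
  atom 1: O, bond orders sum to 2 (valence 2) → 0 H
  atom 2: C, bond orders sum to 4 (valence 4) → 0 H
  atom 3: O, bond orders sum to 1 (valence 2) → 1 H
  atom 4: C with explicit H count 0
  atom 5: C, bond orders sum to 4 (valence 4) → 0 H
  atom 6: C, bond orders sum to 4 (valence 4) → 0 H
  atom 7: O, bond orders sum to 2 (valence 2) → 0 H
  atom 8: N, bond orders sum to 1 (valence 3) → 2 H
  atom 9: C, bond orders sum to 4 (valence 4) → 0 H
  atom 10: C, bond orders sum to 4 (valence 4) → 0 H
  atom 11: O, bond orders sum to 2 (valence 2) → 0 H
  atom 12: N, bond orders sum to 1 (valence 3) → 2 H
  atom 13: C, bond orders sum to 4 (valence 4) → 0 H
  atom 14: C, bond orders sum to 4 (valence 4) → 0 H
  atom 15: N, bond orders sum to 3 (valence 3) → 0 H
  atom 16: C, bond orders sum to 4 (valence 4) → 0 H
  atom 17: N, bond orders sum to 3 (valence 3) → 0 H
  atom 18: C, bond orders sum to 4 (valence 4) → 0 H
  atom 19: O, bond orders sum to 2 (valence 2) → 0 H
  atom 20: O, bond orders sum to 1 (valence 2) → 1 H
Totals → C:10, H:6, N:4, O:6.
In Hill order: C10H6N4O6.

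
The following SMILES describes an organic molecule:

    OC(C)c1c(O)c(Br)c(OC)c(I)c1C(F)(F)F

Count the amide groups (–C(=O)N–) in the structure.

0

Scan the SMILES for the amide motif — none present.
Groups that are present: 1 ether, 2 hydroxyl.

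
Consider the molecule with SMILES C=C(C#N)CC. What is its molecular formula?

C5H7N

Walk through each heavy atom and fill implicit hydrogens from standard valence (C 4, N 3, O 2, S 2, halogen 1):
  atom 1: C, bond orders sum to 2 (valence 4) → 2 H
  atom 2: C, bond orders sum to 4 (valence 4) → 0 H
  atom 3: C, bond orders sum to 4 (valence 4) → 0 H
  atom 4: N, bond orders sum to 3 (valence 3) → 0 H
  atom 5: C, bond orders sum to 2 (valence 4) → 2 H
  atom 6: C, bond orders sum to 1 (valence 4) → 3 H
Totals → C:5, H:7, N:1.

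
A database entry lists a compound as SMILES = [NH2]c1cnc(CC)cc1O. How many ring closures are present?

1

In SMILES, each pair of matching ring-closure digits denotes one ring-closing bond; the number of such bonds equals the number of independent rings.
Ring-closure bonds here: 1.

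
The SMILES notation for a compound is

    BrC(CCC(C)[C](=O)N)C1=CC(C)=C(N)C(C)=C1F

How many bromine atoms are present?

1

Scan the SMILES for Br atoms (remember two-letter symbols like Cl and Br are single atoms).
Bromine count: 1.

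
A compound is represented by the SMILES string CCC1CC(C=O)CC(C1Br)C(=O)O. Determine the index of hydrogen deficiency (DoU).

3

Degree of unsaturation = (number of rings) + (number of π bonds).
Ring closures in the SMILES: 1.
π bonds: 2 double bonds (each 1 DoU) → 2 DoU from unsaturation.
Total DoU = 1 + 2 = 3.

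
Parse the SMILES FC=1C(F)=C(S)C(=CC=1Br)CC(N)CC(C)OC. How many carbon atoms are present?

12

Count every carbon token in the SMILES (each C, including those in ring-closure positions and inside branches).
Carbon count: 12.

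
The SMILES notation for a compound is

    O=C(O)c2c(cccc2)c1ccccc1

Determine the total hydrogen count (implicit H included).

10

Walk through each heavy atom and fill implicit hydrogens from standard valence (C 4, N 3, O 2, S 2, halogen 1); for lowercase aromatic atoms, an aromatic c carries 1 H when it has two neighbours and 0 H with three, and aromatic n carries 0 H:
  atom 1: O, bond orders sum to 2 (valence 2) → 0 H
  atom 2: C, bond orders sum to 4 (valence 4) → 0 H
  atom 3: O, bond orders sum to 1 (valence 2) → 1 H
  atom 4: aromatic c, 3 neighbours → 0 H
  atom 5: aromatic c, 3 neighbours → 0 H
  atom 6: aromatic c, 2 neighbours → 1 H
  atom 7: aromatic c, 2 neighbours → 1 H
  atom 8: aromatic c, 2 neighbours → 1 H
  atom 9: aromatic c, 2 neighbours → 1 H
  atom 10: aromatic c, 3 neighbours → 0 H
  atom 11: aromatic c, 2 neighbours → 1 H
  atom 12: aromatic c, 2 neighbours → 1 H
  atom 13: aromatic c, 2 neighbours → 1 H
  atom 14: aromatic c, 2 neighbours → 1 H
  atom 15: aromatic c, 2 neighbours → 1 H
Total hydrogens: 10.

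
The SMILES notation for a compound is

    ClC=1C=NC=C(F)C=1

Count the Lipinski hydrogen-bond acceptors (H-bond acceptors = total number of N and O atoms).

N atoms: 1; O atoms: 0.
Lipinski HBA = 1 + 0 = 1.

1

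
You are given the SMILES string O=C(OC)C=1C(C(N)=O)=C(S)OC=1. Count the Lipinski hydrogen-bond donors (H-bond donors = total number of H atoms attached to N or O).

Donors: find every N or O and count the H atoms it carries.
  atom 1 (O): bond orders sum to 2 → 0 H
  atom 3 (O): bond orders sum to 2 → 0 H
  atom 8 (N): bond orders sum to 1 → 2 H
  atom 9 (O): bond orders sum to 2 → 0 H
  atom 12 (O): bond orders sum to 2 → 0 H
Lipinski HBD = 2.

2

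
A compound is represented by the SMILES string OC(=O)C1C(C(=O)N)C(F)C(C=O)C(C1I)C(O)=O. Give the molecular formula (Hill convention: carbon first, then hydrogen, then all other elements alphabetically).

C10H11FINO6

Walk through each heavy atom and fill implicit hydrogens from standard valence (C 4, N 3, O 2, S 2, halogen 1):
  atom 1: O, bond orders sum to 1 (valence 2) → 1 H
  atom 2: C, bond orders sum to 4 (valence 4) → 0 H
  atom 3: O, bond orders sum to 2 (valence 2) → 0 H
  atom 4: C, bond orders sum to 3 (valence 4) → 1 H
  atom 5: C, bond orders sum to 3 (valence 4) → 1 H
  atom 6: C, bond orders sum to 4 (valence 4) → 0 H
  atom 7: O, bond orders sum to 2 (valence 2) → 0 H
  atom 8: N, bond orders sum to 1 (valence 3) → 2 H
  atom 9: C, bond orders sum to 3 (valence 4) → 1 H
  atom 10: F (halogen, monovalent) → 0 H
  atom 11: C, bond orders sum to 3 (valence 4) → 1 H
  atom 12: C, bond orders sum to 3 (valence 4) → 1 H
  atom 13: O, bond orders sum to 2 (valence 2) → 0 H
  atom 14: C, bond orders sum to 3 (valence 4) → 1 H
  atom 15: C, bond orders sum to 3 (valence 4) → 1 H
  atom 16: I (halogen, monovalent) → 0 H
  atom 17: C, bond orders sum to 4 (valence 4) → 0 H
  atom 18: O, bond orders sum to 1 (valence 2) → 1 H
  atom 19: O, bond orders sum to 2 (valence 2) → 0 H
Totals → C:10, H:11, F:1, I:1, N:1, O:6.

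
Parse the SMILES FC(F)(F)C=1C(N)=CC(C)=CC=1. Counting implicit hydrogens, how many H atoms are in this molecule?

8

Walk through each heavy atom and fill implicit hydrogens from standard valence (C 4, N 3, O 2, S 2, halogen 1):
  atom 1: F (halogen, monovalent) → 0 H
  atom 2: C, bond orders sum to 4 (valence 4) → 0 H
  atom 3: F (halogen, monovalent) → 0 H
  atom 4: F (halogen, monovalent) → 0 H
  atom 5: C, bond orders sum to 4 (valence 4) → 0 H
  atom 6: C, bond orders sum to 4 (valence 4) → 0 H
  atom 7: N, bond orders sum to 1 (valence 3) → 2 H
  atom 8: C, bond orders sum to 3 (valence 4) → 1 H
  atom 9: C, bond orders sum to 4 (valence 4) → 0 H
  atom 10: C, bond orders sum to 1 (valence 4) → 3 H
  atom 11: C, bond orders sum to 3 (valence 4) → 1 H
  atom 12: C, bond orders sum to 3 (valence 4) → 1 H
Total hydrogens: 8.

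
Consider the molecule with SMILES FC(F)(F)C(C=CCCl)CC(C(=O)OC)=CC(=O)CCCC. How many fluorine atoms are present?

Scan the SMILES for F atoms (remember two-letter symbols like Cl and Br are single atoms).
Fluorine count: 3.

3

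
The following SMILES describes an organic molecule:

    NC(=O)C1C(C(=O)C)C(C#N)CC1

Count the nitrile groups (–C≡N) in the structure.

1

The nitrile motif appears at heavy-atom position 10 in the SMILES.
Other groups present: 1 amide, 1 ketone.
Nitrile count: 1.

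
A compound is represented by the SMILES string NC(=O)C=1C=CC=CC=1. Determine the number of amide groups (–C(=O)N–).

The amide motif appears at heavy-atom position 2 in the SMILES.
Amide count: 1.

1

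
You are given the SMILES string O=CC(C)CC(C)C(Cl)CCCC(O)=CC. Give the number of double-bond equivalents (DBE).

2

Degree of unsaturation = (number of rings) + (number of π bonds).
Ring closures in the SMILES: 0.
π bonds: 2 double bonds (each 1 DoU) → 2 DoU from unsaturation.
Total DoU = 0 + 2 = 2.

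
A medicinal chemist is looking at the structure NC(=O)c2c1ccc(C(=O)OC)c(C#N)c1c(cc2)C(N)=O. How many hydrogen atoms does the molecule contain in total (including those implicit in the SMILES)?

Walk through each heavy atom and fill implicit hydrogens from standard valence (C 4, N 3, O 2, S 2, halogen 1); for lowercase aromatic atoms, an aromatic c carries 1 H when it has two neighbours and 0 H with three, and aromatic n carries 0 H:
  atom 1: N, bond orders sum to 1 (valence 3) → 2 H
  atom 2: C, bond orders sum to 4 (valence 4) → 0 H
  atom 3: O, bond orders sum to 2 (valence 2) → 0 H
  atom 4: aromatic c, 3 neighbours → 0 H
  atom 5: aromatic c, 3 neighbours → 0 H
  atom 6: aromatic c, 2 neighbours → 1 H
  atom 7: aromatic c, 2 neighbours → 1 H
  atom 8: aromatic c, 3 neighbours → 0 H
  atom 9: C, bond orders sum to 4 (valence 4) → 0 H
  atom 10: O, bond orders sum to 2 (valence 2) → 0 H
  atom 11: O, bond orders sum to 2 (valence 2) → 0 H
  atom 12: C, bond orders sum to 1 (valence 4) → 3 H
  atom 13: aromatic c, 3 neighbours → 0 H
  atom 14: C, bond orders sum to 4 (valence 4) → 0 H
  atom 15: N, bond orders sum to 3 (valence 3) → 0 H
  atom 16: aromatic c, 3 neighbours → 0 H
  atom 17: aromatic c, 3 neighbours → 0 H
  atom 18: aromatic c, 2 neighbours → 1 H
  atom 19: aromatic c, 2 neighbours → 1 H
  atom 20: C, bond orders sum to 4 (valence 4) → 0 H
  atom 21: N, bond orders sum to 1 (valence 3) → 2 H
  atom 22: O, bond orders sum to 2 (valence 2) → 0 H
Total hydrogens: 11.

11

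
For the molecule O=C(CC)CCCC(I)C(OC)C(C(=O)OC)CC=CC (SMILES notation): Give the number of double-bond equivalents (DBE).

3

Molecular formula: C16H27IO4.
DoU = (2C + 2 + N − H − X) / 2, where X is the halogen count and O/S are ignored.
    = (2·16 + 2 + 0 − 27 − 1) / 2 = 6 / 2 = 3.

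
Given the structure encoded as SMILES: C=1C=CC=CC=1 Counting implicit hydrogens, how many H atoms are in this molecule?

6

Walk through each heavy atom and fill implicit hydrogens from standard valence (C 4, N 3, O 2, S 2, halogen 1):
  atom 1: C, bond orders sum to 3 (valence 4) → 1 H
  atom 2: C, bond orders sum to 3 (valence 4) → 1 H
  atom 3: C, bond orders sum to 3 (valence 4) → 1 H
  atom 4: C, bond orders sum to 3 (valence 4) → 1 H
  atom 5: C, bond orders sum to 3 (valence 4) → 1 H
  atom 6: C, bond orders sum to 3 (valence 4) → 1 H
Total hydrogens: 6.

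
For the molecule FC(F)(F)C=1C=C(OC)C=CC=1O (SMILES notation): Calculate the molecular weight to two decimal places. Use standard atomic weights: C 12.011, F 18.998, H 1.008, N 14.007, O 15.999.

First, the molecular formula is C8H7F3O2 (counting implicit H from valence).
  C: 8 × 12.011 = 96.088
  F: 3 × 18.998 = 56.994
  H: 7 × 1.008 = 7.056
  O: 2 × 15.999 = 31.998
Sum: 8×12.011 + 3×18.998 + 7×1.008 + 2×15.999 = 192.136 → 192.14 g/mol.

192.14 g/mol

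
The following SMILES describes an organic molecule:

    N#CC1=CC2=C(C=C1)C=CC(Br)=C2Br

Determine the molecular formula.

C11H5Br2N

Walk through each heavy atom and fill implicit hydrogens from standard valence (C 4, N 3, O 2, S 2, halogen 1):
  atom 1: N, bond orders sum to 3 (valence 3) → 0 H
  atom 2: C, bond orders sum to 4 (valence 4) → 0 H
  atom 3: C, bond orders sum to 4 (valence 4) → 0 H
  atom 4: C, bond orders sum to 3 (valence 4) → 1 H
  atom 5: C, bond orders sum to 4 (valence 4) → 0 H
  atom 6: C, bond orders sum to 4 (valence 4) → 0 H
  atom 7: C, bond orders sum to 3 (valence 4) → 1 H
  atom 8: C, bond orders sum to 3 (valence 4) → 1 H
  atom 9: C, bond orders sum to 3 (valence 4) → 1 H
  atom 10: C, bond orders sum to 3 (valence 4) → 1 H
  atom 11: C, bond orders sum to 4 (valence 4) → 0 H
  atom 12: Br (halogen, monovalent) → 0 H
  atom 13: C, bond orders sum to 4 (valence 4) → 0 H
  atom 14: Br (halogen, monovalent) → 0 H
Totals → C:11, H:5, Br:2, N:1.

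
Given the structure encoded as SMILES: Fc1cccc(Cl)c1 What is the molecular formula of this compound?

C6H4ClF

Walk through each heavy atom and fill implicit hydrogens from standard valence (C 4, N 3, O 2, S 2, halogen 1); for lowercase aromatic atoms, an aromatic c carries 1 H when it has two neighbours and 0 H with three, and aromatic n carries 0 H:
  atom 1: F (halogen, monovalent) → 0 H
  atom 2: aromatic c, 3 neighbours → 0 H
  atom 3: aromatic c, 2 neighbours → 1 H
  atom 4: aromatic c, 2 neighbours → 1 H
  atom 5: aromatic c, 2 neighbours → 1 H
  atom 6: aromatic c, 3 neighbours → 0 H
  atom 7: Cl (halogen, monovalent) → 0 H
  atom 8: aromatic c, 2 neighbours → 1 H
Totals → C:6, H:4, Cl:1, F:1.
In Hill order: C6H4ClF.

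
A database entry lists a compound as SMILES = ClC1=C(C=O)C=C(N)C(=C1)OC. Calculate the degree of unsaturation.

5

Molecular formula: C8H8ClNO2.
DoU = (2C + 2 + N − H − X) / 2, where X is the halogen count and O/S are ignored.
    = (2·8 + 2 + 1 − 8 − 1) / 2 = 10 / 2 = 5.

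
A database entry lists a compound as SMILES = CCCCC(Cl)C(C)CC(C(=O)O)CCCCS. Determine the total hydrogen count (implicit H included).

27

Walk through each heavy atom and fill implicit hydrogens from standard valence (C 4, N 3, O 2, S 2, halogen 1):
  atom 1: C, bond orders sum to 1 (valence 4) → 3 H
  atom 2: C, bond orders sum to 2 (valence 4) → 2 H
  atom 3: C, bond orders sum to 2 (valence 4) → 2 H
  atom 4: C, bond orders sum to 2 (valence 4) → 2 H
  atom 5: C, bond orders sum to 3 (valence 4) → 1 H
  atom 6: Cl (halogen, monovalent) → 0 H
  atom 7: C, bond orders sum to 3 (valence 4) → 1 H
  atom 8: C, bond orders sum to 1 (valence 4) → 3 H
  atom 9: C, bond orders sum to 2 (valence 4) → 2 H
  atom 10: C, bond orders sum to 3 (valence 4) → 1 H
  atom 11: C, bond orders sum to 4 (valence 4) → 0 H
  atom 12: O, bond orders sum to 2 (valence 2) → 0 H
  atom 13: O, bond orders sum to 1 (valence 2) → 1 H
  atom 14: C, bond orders sum to 2 (valence 4) → 2 H
  atom 15: C, bond orders sum to 2 (valence 4) → 2 H
  atom 16: C, bond orders sum to 2 (valence 4) → 2 H
  atom 17: C, bond orders sum to 2 (valence 4) → 2 H
  atom 18: S, bond orders sum to 1 (valence 2) → 1 H
Total hydrogens: 27.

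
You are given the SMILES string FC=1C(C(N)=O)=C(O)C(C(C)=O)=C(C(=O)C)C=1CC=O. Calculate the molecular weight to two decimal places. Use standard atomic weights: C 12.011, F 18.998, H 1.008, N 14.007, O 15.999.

First, the molecular formula is C13H12FNO5 (counting implicit H from valence).
  C: 13 × 12.011 = 156.143
  F: 1 × 18.998 = 18.998
  H: 12 × 1.008 = 12.096
  N: 1 × 14.007 = 14.007
  O: 5 × 15.999 = 79.995
Sum: 13×12.011 + 1×18.998 + 12×1.008 + 1×14.007 + 5×15.999 = 281.239 → 281.24 g/mol.

281.24 g/mol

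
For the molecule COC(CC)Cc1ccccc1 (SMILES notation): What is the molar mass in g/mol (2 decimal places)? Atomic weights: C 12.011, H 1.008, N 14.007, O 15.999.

164.25 g/mol

First, the molecular formula is C11H16O (counting implicit H from valence).
  C: 11 × 12.011 = 132.121
  H: 16 × 1.008 = 16.128
  O: 1 × 15.999 = 15.999
Sum: 11×12.011 + 16×1.008 + 1×15.999 = 164.248 → 164.25 g/mol.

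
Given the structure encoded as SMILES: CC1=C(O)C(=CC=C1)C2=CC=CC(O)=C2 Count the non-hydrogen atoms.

15

Every atom symbol written in the SMILES (organic subset) is one heavy atom; implicit H are not written.
Heavy atoms by element → C:13, O:2.
Total: 15.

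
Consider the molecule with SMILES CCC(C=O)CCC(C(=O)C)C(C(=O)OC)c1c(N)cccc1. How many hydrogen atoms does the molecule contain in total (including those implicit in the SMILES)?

25

Walk through each heavy atom and fill implicit hydrogens from standard valence (C 4, N 3, O 2, S 2, halogen 1); for lowercase aromatic atoms, an aromatic c carries 1 H when it has two neighbours and 0 H with three, and aromatic n carries 0 H:
  atom 1: C, bond orders sum to 1 (valence 4) → 3 H
  atom 2: C, bond orders sum to 2 (valence 4) → 2 H
  atom 3: C, bond orders sum to 3 (valence 4) → 1 H
  atom 4: C, bond orders sum to 3 (valence 4) → 1 H
  atom 5: O, bond orders sum to 2 (valence 2) → 0 H
  atom 6: C, bond orders sum to 2 (valence 4) → 2 H
  atom 7: C, bond orders sum to 2 (valence 4) → 2 H
  atom 8: C, bond orders sum to 3 (valence 4) → 1 H
  atom 9: C, bond orders sum to 4 (valence 4) → 0 H
  atom 10: O, bond orders sum to 2 (valence 2) → 0 H
  atom 11: C, bond orders sum to 1 (valence 4) → 3 H
  atom 12: C, bond orders sum to 3 (valence 4) → 1 H
  atom 13: C, bond orders sum to 4 (valence 4) → 0 H
  atom 14: O, bond orders sum to 2 (valence 2) → 0 H
  atom 15: O, bond orders sum to 2 (valence 2) → 0 H
  atom 16: C, bond orders sum to 1 (valence 4) → 3 H
  atom 17: aromatic c, 3 neighbours → 0 H
  atom 18: aromatic c, 3 neighbours → 0 H
  atom 19: N, bond orders sum to 1 (valence 3) → 2 H
  atom 20: aromatic c, 2 neighbours → 1 H
  atom 21: aromatic c, 2 neighbours → 1 H
  atom 22: aromatic c, 2 neighbours → 1 H
  atom 23: aromatic c, 2 neighbours → 1 H
Total hydrogens: 25.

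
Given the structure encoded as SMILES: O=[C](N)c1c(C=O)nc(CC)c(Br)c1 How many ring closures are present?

1

In SMILES, each pair of matching ring-closure digits denotes one ring-closing bond; the number of such bonds equals the number of independent rings.
Ring-closure bonds here: 1.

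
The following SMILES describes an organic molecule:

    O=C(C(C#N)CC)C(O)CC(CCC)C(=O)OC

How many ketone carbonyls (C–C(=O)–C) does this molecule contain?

The ketone motif appears at heavy-atom position 2 in the SMILES.
Other groups present: 1 ester, 1 hydroxyl, 1 nitrile.
Ketone count: 1.

1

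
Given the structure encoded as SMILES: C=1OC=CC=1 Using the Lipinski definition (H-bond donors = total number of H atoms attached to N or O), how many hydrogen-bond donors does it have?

Donors: find every N or O and count the H atoms it carries.
  atom 2 (O): bond orders sum to 2 → 0 H
Lipinski HBD = 0.

0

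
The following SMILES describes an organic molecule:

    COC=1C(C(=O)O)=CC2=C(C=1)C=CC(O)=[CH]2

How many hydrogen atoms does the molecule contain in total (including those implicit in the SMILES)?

10

Walk through each heavy atom and fill implicit hydrogens from standard valence (C 4, N 3, O 2, S 2, halogen 1):
  atom 1: C, bond orders sum to 1 (valence 4) → 3 H
  atom 2: O, bond orders sum to 2 (valence 2) → 0 H
  atom 3: C, bond orders sum to 4 (valence 4) → 0 H
  atom 4: C, bond orders sum to 4 (valence 4) → 0 H
  atom 5: C, bond orders sum to 4 (valence 4) → 0 H
  atom 6: O, bond orders sum to 2 (valence 2) → 0 H
  atom 7: O, bond orders sum to 1 (valence 2) → 1 H
  atom 8: C, bond orders sum to 3 (valence 4) → 1 H
  atom 9: C, bond orders sum to 4 (valence 4) → 0 H
  atom 10: C, bond orders sum to 4 (valence 4) → 0 H
  atom 11: C, bond orders sum to 3 (valence 4) → 1 H
  atom 12: C, bond orders sum to 3 (valence 4) → 1 H
  atom 13: C, bond orders sum to 3 (valence 4) → 1 H
  atom 14: C, bond orders sum to 4 (valence 4) → 0 H
  atom 15: O, bond orders sum to 1 (valence 2) → 1 H
  atom 16: C with explicit H count 1
Total hydrogens: 10.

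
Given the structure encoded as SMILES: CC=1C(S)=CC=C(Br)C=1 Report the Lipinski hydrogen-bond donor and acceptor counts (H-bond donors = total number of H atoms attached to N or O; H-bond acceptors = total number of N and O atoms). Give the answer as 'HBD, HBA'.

0, 0

Donors: find every N or O and count the H atoms it carries.
  (no N or O atoms present)
Lipinski HBD = 0.
Acceptors: N atoms = 0, O atoms = 0 → HBA = 0.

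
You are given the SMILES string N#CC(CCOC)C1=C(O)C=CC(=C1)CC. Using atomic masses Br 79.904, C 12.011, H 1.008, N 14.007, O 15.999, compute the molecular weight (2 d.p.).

First, the molecular formula is C13H17NO2 (counting implicit H from valence).
  C: 13 × 12.011 = 156.143
  H: 17 × 1.008 = 17.136
  N: 1 × 14.007 = 14.007
  O: 2 × 15.999 = 31.998
Sum: 13×12.011 + 17×1.008 + 1×14.007 + 2×15.999 = 219.284 → 219.28 g/mol.

219.28 g/mol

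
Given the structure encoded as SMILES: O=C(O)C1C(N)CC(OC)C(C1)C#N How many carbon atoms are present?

9

Count every carbon token in the SMILES (each C, including those in ring-closure positions and inside branches).
Carbon count: 9.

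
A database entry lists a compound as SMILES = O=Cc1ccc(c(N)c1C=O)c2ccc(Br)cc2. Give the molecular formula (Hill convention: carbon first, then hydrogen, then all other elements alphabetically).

Walk through each heavy atom and fill implicit hydrogens from standard valence (C 4, N 3, O 2, S 2, halogen 1); for lowercase aromatic atoms, an aromatic c carries 1 H when it has two neighbours and 0 H with three, and aromatic n carries 0 H:
  atom 1: O, bond orders sum to 2 (valence 2) → 0 H
  atom 2: C, bond orders sum to 3 (valence 4) → 1 H
  atom 3: aromatic c, 3 neighbours → 0 H
  atom 4: aromatic c, 2 neighbours → 1 H
  atom 5: aromatic c, 2 neighbours → 1 H
  atom 6: aromatic c, 3 neighbours → 0 H
  atom 7: aromatic c, 3 neighbours → 0 H
  atom 8: N, bond orders sum to 1 (valence 3) → 2 H
  atom 9: aromatic c, 3 neighbours → 0 H
  atom 10: C, bond orders sum to 3 (valence 4) → 1 H
  atom 11: O, bond orders sum to 2 (valence 2) → 0 H
  atom 12: aromatic c, 3 neighbours → 0 H
  atom 13: aromatic c, 2 neighbours → 1 H
  atom 14: aromatic c, 2 neighbours → 1 H
  atom 15: aromatic c, 3 neighbours → 0 H
  atom 16: Br (halogen, monovalent) → 0 H
  atom 17: aromatic c, 2 neighbours → 1 H
  atom 18: aromatic c, 2 neighbours → 1 H
Totals → C:14, H:10, Br:1, N:1, O:2.

C14H10BrNO2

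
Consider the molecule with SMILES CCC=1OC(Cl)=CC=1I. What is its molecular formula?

C6H6ClIO

Walk through each heavy atom and fill implicit hydrogens from standard valence (C 4, N 3, O 2, S 2, halogen 1):
  atom 1: C, bond orders sum to 1 (valence 4) → 3 H
  atom 2: C, bond orders sum to 2 (valence 4) → 2 H
  atom 3: C, bond orders sum to 4 (valence 4) → 0 H
  atom 4: O, bond orders sum to 2 (valence 2) → 0 H
  atom 5: C, bond orders sum to 4 (valence 4) → 0 H
  atom 6: Cl (halogen, monovalent) → 0 H
  atom 7: C, bond orders sum to 3 (valence 4) → 1 H
  atom 8: C, bond orders sum to 4 (valence 4) → 0 H
  atom 9: I (halogen, monovalent) → 0 H
Totals → C:6, H:6, Cl:1, I:1, O:1.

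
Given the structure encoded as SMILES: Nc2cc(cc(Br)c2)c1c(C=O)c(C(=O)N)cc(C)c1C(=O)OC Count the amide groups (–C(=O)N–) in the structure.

The amide motif appears at heavy-atom position 14 in the SMILES.
Other groups present: 1 aldehyde, 1 ester, 1 primary amine.
Amide count: 1.

1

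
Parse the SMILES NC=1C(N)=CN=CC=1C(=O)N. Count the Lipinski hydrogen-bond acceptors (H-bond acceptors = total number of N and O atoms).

5

N atoms: 4; O atoms: 1.
Lipinski HBA = 4 + 1 = 5.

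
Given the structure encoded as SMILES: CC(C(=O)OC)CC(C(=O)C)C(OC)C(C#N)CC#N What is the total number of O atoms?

Scan the SMILES for O atoms (remember two-letter symbols like Cl and Br are single atoms).
Oxygen count: 4.

4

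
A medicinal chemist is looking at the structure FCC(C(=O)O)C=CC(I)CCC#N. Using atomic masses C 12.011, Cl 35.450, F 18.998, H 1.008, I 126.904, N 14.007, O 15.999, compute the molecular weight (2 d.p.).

311.09 g/mol

First, the molecular formula is C9H11FINO2 (counting implicit H from valence).
  C: 9 × 12.011 = 108.099
  F: 1 × 18.998 = 18.998
  H: 11 × 1.008 = 11.088
  I: 1 × 126.904 = 126.904
  N: 1 × 14.007 = 14.007
  O: 2 × 15.999 = 31.998
Sum: 9×12.011 + 1×18.998 + 11×1.008 + 1×126.904 + 1×14.007 + 2×15.999 = 311.094 → 311.09 g/mol.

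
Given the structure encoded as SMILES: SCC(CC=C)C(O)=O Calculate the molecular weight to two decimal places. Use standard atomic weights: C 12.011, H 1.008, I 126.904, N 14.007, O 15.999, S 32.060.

146.20 g/mol

First, the molecular formula is C6H10O2S (counting implicit H from valence).
  C: 6 × 12.011 = 72.066
  H: 10 × 1.008 = 10.080
  O: 2 × 15.999 = 31.998
  S: 1 × 32.060 = 32.060
Sum: 6×12.011 + 10×1.008 + 2×15.999 + 1×32.060 = 146.204 → 146.20 g/mol.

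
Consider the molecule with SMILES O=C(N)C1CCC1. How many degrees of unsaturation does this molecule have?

Degree of unsaturation = (number of rings) + (number of π bonds).
Ring closures in the SMILES: 1.
π bonds: 1 double bond (each 1 DoU) → 1 DoU from unsaturation.
Total DoU = 1 + 1 = 2.

2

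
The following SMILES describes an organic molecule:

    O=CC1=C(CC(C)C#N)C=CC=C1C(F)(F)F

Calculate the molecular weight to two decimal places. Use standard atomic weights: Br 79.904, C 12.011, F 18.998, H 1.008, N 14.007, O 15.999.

First, the molecular formula is C12H10F3NO (counting implicit H from valence).
  C: 12 × 12.011 = 144.132
  F: 3 × 18.998 = 56.994
  H: 10 × 1.008 = 10.080
  N: 1 × 14.007 = 14.007
  O: 1 × 15.999 = 15.999
Sum: 12×12.011 + 3×18.998 + 10×1.008 + 1×14.007 + 1×15.999 = 241.212 → 241.21 g/mol.

241.21 g/mol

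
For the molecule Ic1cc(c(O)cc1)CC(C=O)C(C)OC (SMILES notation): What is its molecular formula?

Walk through each heavy atom and fill implicit hydrogens from standard valence (C 4, N 3, O 2, S 2, halogen 1); for lowercase aromatic atoms, an aromatic c carries 1 H when it has two neighbours and 0 H with three, and aromatic n carries 0 H:
  atom 1: I (halogen, monovalent) → 0 H
  atom 2: aromatic c, 3 neighbours → 0 H
  atom 3: aromatic c, 2 neighbours → 1 H
  atom 4: aromatic c, 3 neighbours → 0 H
  atom 5: aromatic c, 3 neighbours → 0 H
  atom 6: O, bond orders sum to 1 (valence 2) → 1 H
  atom 7: aromatic c, 2 neighbours → 1 H
  atom 8: aromatic c, 2 neighbours → 1 H
  atom 9: C, bond orders sum to 2 (valence 4) → 2 H
  atom 10: C, bond orders sum to 3 (valence 4) → 1 H
  atom 11: C, bond orders sum to 3 (valence 4) → 1 H
  atom 12: O, bond orders sum to 2 (valence 2) → 0 H
  atom 13: C, bond orders sum to 3 (valence 4) → 1 H
  atom 14: C, bond orders sum to 1 (valence 4) → 3 H
  atom 15: O, bond orders sum to 2 (valence 2) → 0 H
  atom 16: C, bond orders sum to 1 (valence 4) → 3 H
Totals → C:12, H:15, I:1, O:3.
In Hill order: C12H15IO3.

C12H15IO3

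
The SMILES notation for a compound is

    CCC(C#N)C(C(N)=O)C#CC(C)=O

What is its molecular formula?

Walk through each heavy atom and fill implicit hydrogens from standard valence (C 4, N 3, O 2, S 2, halogen 1):
  atom 1: C, bond orders sum to 1 (valence 4) → 3 H
  atom 2: C, bond orders sum to 2 (valence 4) → 2 H
  atom 3: C, bond orders sum to 3 (valence 4) → 1 H
  atom 4: C, bond orders sum to 4 (valence 4) → 0 H
  atom 5: N, bond orders sum to 3 (valence 3) → 0 H
  atom 6: C, bond orders sum to 3 (valence 4) → 1 H
  atom 7: C, bond orders sum to 4 (valence 4) → 0 H
  atom 8: N, bond orders sum to 1 (valence 3) → 2 H
  atom 9: O, bond orders sum to 2 (valence 2) → 0 H
  atom 10: C, bond orders sum to 4 (valence 4) → 0 H
  atom 11: C, bond orders sum to 4 (valence 4) → 0 H
  atom 12: C, bond orders sum to 4 (valence 4) → 0 H
  atom 13: C, bond orders sum to 1 (valence 4) → 3 H
  atom 14: O, bond orders sum to 2 (valence 2) → 0 H
Totals → C:10, H:12, N:2, O:2.

C10H12N2O2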